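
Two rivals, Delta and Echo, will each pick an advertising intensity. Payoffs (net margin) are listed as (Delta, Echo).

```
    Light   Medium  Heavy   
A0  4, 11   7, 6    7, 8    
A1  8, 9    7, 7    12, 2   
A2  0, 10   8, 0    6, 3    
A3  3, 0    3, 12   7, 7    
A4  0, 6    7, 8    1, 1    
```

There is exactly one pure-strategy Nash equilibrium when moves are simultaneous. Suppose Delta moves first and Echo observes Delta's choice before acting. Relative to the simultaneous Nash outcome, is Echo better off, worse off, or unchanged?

Solve by backward induction (Delta leads).
- A0 → Echo plays Light (best of 11, 6, 8); Delta gets 4.
- A1 → Echo plays Light (best of 9, 7, 2); Delta gets 8.
- A2 → Echo plays Light (best of 10, 0, 3); Delta gets 0.
- A3 → Echo plays Medium (best of 0, 12, 7); Delta gets 3.
- A4 → Echo plays Medium (best of 6, 8, 1); Delta gets 7.
Among 4, 8, 0, 3, 7, the best is 8 at A1. Subgame-perfect outcome: (A1, Light) with payoffs (8, 9).
Now find the simultaneous Nash equilibrium.
Delta's best replies: Light→A1; Medium→A2; Heavy→A1.
Echo's best replies: A0→Light; A1→Light; A2→Light; A3→Medium; A4→Medium.
Only (A1, Light) has each player best-responding; Nash payoffs (8, 9).
Echo earns 9 sequentially versus 9 at the Nash outcome: unchanged.

unchanged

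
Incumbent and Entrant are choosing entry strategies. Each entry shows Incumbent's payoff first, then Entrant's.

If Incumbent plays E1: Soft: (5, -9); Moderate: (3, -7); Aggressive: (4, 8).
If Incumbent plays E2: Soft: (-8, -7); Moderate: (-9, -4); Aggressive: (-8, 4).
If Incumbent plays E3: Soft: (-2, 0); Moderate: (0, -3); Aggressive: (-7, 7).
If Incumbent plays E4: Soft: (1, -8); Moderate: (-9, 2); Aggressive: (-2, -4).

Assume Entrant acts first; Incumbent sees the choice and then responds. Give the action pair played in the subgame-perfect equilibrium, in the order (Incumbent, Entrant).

(E1, Aggressive)

Backward induction with Entrant moving first.
- Soft: Incumbent compares 5, -8, -2, 1 and picks E1; Entrant would get -9.
- Moderate: Incumbent compares 3, -9, 0, -9 and picks E1; Entrant would get -7.
- Aggressive: Incumbent compares 4, -8, -7, -2 and picks E1; Entrant would get 8.
Entrant's induced payoffs are -9, -7, 8, so Entrant commits to Aggressive. Subgame-perfect outcome: (E1, Aggressive) with payoffs (4, 8).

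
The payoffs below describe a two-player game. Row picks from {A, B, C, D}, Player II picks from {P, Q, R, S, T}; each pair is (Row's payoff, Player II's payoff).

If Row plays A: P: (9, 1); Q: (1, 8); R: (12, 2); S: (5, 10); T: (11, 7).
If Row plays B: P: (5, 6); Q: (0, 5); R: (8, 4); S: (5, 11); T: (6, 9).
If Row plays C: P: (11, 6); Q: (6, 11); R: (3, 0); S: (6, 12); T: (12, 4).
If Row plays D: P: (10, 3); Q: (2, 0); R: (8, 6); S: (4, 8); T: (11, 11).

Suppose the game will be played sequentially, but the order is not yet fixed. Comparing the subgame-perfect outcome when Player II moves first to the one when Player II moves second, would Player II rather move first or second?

first

If Row leads: Player II's best replies are A→S, B→S, C→S, D→T; Row's induced payoffs 5, 5, 6, 11; outcome (D, T), payoffs (11, 11).
If Player II leads: Row's best replies are P→C, Q→C, R→A, S→C, T→C; Player II's induced payoffs 6, 11, 2, 12, 4; outcome (C, S), payoffs (6, 12).
Player II gets 12 moving first and 11 moving second, so Player II prefers to move first.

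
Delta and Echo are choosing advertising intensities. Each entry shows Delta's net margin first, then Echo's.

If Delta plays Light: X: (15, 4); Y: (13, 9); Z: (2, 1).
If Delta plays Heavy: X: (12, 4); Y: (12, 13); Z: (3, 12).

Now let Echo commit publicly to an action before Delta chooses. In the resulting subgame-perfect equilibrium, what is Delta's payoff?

3

Delta best-responds to each possible Echo move:
- X → Delta plays Light (best of 15, 12); Echo gets 4.
- Y → Delta plays Light (best of 13, 12); Echo gets 9.
- Z → Delta plays Heavy (best of 2, 3); Echo gets 12.
Among 4, 9, 12, the best is 12 at Z. Subgame-perfect outcome: (Heavy, Z) with payoffs (3, 12).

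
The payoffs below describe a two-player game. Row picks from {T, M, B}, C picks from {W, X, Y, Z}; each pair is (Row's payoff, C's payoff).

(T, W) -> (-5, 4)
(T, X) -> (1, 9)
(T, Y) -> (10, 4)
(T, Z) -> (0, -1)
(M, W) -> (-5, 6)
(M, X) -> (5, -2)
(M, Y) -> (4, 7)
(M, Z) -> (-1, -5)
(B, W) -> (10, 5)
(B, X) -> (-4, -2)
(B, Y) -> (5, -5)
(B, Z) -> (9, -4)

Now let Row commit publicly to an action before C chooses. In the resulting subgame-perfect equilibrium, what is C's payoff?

5

Backward induction with Row moving first.
- T: BR = X, leader payoff 1.
- M: BR = Y, leader payoff 4.
- B: BR = W, leader payoff 10.
Maximizing over 1, 4, 10, Row chooses B. Subgame-perfect outcome: (B, W) with payoffs (10, 5).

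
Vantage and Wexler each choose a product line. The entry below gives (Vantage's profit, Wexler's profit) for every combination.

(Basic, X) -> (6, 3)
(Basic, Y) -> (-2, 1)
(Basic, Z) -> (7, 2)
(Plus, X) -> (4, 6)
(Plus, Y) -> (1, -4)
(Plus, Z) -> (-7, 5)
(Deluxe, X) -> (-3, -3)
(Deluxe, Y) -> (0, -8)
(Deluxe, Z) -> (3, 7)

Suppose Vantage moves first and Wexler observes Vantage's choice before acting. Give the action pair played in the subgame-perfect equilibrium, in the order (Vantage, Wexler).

Work backward from Wexler's decision.
- Basic → Wexler plays X (best of 3, 1, 2); Vantage gets 6.
- Plus → Wexler plays X (best of 6, -4, 5); Vantage gets 4.
- Deluxe → Wexler plays Z (best of -3, -8, 7); Vantage gets 3.
Among 6, 4, 3, the best is 6 at Basic. Subgame-perfect outcome: (Basic, X) with payoffs (6, 3).

(Basic, X)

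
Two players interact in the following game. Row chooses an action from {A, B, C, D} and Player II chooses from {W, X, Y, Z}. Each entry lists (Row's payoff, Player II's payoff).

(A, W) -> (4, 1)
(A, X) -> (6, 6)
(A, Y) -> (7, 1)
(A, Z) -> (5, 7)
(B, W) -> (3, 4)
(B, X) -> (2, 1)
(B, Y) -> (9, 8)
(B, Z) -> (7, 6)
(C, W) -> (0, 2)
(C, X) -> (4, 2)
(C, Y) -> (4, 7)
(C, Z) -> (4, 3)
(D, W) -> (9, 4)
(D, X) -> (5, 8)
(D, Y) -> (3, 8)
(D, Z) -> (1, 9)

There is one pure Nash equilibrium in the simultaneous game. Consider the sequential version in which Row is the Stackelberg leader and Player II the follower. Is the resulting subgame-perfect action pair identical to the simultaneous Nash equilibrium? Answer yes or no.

yes

Backward induction with Row moving first.
- A: BR = Z, leader payoff 5.
- B: BR = Y, leader payoff 9.
- C: BR = Y, leader payoff 4.
- D: BR = Z, leader payoff 1.
Among 5, 9, 4, 1, the best is 9 at B. Subgame-perfect outcome: (B, Y) with payoffs (9, 8).
Now find the simultaneous Nash equilibrium.
Row's best replies: W→D; X→A; Y→B; Z→B.
Player II's best replies: A→Z; B→Y; C→Y; D→Z.
The unique mutual best reply is (B, Y), giving (9, 8).
Sequential outcome (B, Y) coincides with the Nash profile (B, Y).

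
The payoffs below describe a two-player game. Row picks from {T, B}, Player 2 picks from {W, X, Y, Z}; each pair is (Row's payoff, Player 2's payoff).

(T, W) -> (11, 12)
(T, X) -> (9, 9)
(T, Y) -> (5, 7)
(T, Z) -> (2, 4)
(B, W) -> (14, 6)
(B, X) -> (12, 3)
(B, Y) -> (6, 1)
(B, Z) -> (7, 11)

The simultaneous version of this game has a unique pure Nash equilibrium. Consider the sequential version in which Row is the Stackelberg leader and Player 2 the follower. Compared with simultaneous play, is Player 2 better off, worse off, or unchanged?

better off

Backward induction with Row moving first.
- T → Player 2 plays W (best of 12, 9, 7, 4); Row gets 11.
- B → Player 2 plays Z (best of 6, 3, 1, 11); Row gets 7.
Row's induced payoffs are 11, 7, so Row commits to T. Subgame-perfect outcome: (T, W) with payoffs (11, 12).
Now find the simultaneous Nash equilibrium.
Row's best replies: W→B; X→B; Y→B; Z→B.
Player 2's best replies: T→W; B→Z.
The unique mutual best reply is (B, Z), giving (7, 11).
Player 2 earns 12 sequentially versus 11 at the Nash outcome: better off.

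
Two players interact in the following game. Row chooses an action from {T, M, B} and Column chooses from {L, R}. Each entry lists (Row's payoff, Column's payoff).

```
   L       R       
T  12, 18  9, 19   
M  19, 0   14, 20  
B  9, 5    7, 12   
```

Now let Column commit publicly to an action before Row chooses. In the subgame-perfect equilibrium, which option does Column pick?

R

Backward induction with Column moving first.
- L → Row plays M (best of 12, 19, 9); Column gets 0.
- R → Row plays M (best of 9, 14, 7); Column gets 20.
Column's induced payoffs are 0, 20, so Column commits to R. Subgame-perfect outcome: (M, R) with payoffs (14, 20).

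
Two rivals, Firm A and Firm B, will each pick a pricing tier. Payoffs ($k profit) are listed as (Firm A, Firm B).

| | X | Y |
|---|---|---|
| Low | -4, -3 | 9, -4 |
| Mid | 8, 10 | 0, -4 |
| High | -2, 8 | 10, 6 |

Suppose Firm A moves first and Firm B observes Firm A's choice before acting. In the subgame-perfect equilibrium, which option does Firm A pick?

Work backward from Firm B's decision.
- Low: Firm B compares -3, -4 and picks X; Firm A would get -4.
- Mid: Firm B compares 10, -4 and picks X; Firm A would get 8.
- High: Firm B compares 8, 6 and picks X; Firm A would get -2.
Among -4, 8, -2, the best is 8 at Mid. Subgame-perfect outcome: (Mid, X) with payoffs (8, 10).

Mid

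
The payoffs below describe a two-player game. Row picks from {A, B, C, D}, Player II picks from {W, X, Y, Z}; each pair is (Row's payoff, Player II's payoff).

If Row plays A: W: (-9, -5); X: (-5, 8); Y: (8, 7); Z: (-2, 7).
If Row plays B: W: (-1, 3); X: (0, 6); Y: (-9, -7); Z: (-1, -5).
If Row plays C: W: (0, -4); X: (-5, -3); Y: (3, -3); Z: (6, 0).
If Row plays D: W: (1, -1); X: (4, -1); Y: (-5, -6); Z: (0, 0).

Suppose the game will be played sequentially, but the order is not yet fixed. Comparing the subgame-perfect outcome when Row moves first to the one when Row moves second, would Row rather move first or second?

second

If Row leads: Player II's best replies are A→X, B→X, C→Z, D→Z; Row's induced payoffs -5, 0, 6, 0; outcome (C, Z), payoffs (6, 0).
If Player II leads: Row's best replies are W→D, X→D, Y→A, Z→C; Player II's induced payoffs -1, -1, 7, 0; outcome (A, Y), payoffs (8, 7).
Row gets 6 moving first and 8 moving second, so Row prefers to move second.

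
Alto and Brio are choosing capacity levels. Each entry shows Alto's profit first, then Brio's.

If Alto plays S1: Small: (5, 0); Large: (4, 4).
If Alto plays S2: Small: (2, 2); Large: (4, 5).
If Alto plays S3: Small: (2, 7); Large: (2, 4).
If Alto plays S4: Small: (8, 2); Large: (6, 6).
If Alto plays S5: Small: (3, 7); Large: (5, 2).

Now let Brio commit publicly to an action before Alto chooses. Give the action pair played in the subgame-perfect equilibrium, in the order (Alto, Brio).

(S4, Large)

Work backward from Alto's decision.
- Small: BR = S4, leader payoff 2.
- Large: BR = S4, leader payoff 6.
Brio's induced payoffs are 2, 6, so Brio commits to Large. Subgame-perfect outcome: (S4, Large) with payoffs (6, 6).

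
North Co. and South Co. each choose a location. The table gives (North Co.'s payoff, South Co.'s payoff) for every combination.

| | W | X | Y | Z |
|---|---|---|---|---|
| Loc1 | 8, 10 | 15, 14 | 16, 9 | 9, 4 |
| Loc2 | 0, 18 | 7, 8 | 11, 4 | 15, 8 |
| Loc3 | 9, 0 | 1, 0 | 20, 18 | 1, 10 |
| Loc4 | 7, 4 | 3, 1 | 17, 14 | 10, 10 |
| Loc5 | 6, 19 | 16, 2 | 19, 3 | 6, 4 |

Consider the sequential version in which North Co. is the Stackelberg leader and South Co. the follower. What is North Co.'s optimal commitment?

Work backward from South Co.'s decision.
- Loc1: South Co. compares 10, 14, 9, 4 and picks X; North Co. would get 15.
- Loc2: South Co. compares 18, 8, 4, 8 and picks W; North Co. would get 0.
- Loc3: South Co. compares 0, 0, 18, 10 and picks Y; North Co. would get 20.
- Loc4: South Co. compares 4, 1, 14, 10 and picks Y; North Co. would get 17.
- Loc5: South Co. compares 19, 2, 3, 4 and picks W; North Co. would get 6.
Among 15, 0, 20, 17, 6, the best is 20 at Loc3. Subgame-perfect outcome: (Loc3, Y) with payoffs (20, 18).

Loc3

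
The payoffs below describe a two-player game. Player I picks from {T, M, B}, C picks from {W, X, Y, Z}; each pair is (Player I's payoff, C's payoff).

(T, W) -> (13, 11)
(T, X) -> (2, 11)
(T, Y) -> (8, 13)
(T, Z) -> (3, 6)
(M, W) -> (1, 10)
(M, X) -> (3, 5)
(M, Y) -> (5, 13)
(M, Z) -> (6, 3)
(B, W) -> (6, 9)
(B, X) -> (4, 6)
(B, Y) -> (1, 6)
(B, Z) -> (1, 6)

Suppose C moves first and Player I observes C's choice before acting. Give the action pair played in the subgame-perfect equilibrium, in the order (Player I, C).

(T, Y)

Backward induction with C moving first.
- W: Player I compares 13, 1, 6 and picks T; C would get 11.
- X: Player I compares 2, 3, 4 and picks B; C would get 6.
- Y: Player I compares 8, 5, 1 and picks T; C would get 13.
- Z: Player I compares 3, 6, 1 and picks M; C would get 3.
C's induced payoffs are 11, 6, 13, 3, so C commits to Y. Subgame-perfect outcome: (T, Y) with payoffs (8, 13).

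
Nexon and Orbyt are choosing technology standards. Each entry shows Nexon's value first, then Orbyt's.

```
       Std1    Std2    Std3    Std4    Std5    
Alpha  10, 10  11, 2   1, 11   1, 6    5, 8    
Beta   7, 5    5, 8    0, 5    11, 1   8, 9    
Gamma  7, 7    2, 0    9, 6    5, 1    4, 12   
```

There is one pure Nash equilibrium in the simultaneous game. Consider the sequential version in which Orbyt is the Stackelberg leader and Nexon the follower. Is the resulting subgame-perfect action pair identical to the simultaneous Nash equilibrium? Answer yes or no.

Nexon best-responds to each possible Orbyt move:
- Std1 → Nexon plays Alpha (best of 10, 7, 7); Orbyt gets 10.
- Std2 → Nexon plays Alpha (best of 11, 5, 2); Orbyt gets 2.
- Std3 → Nexon plays Gamma (best of 1, 0, 9); Orbyt gets 6.
- Std4 → Nexon plays Beta (best of 1, 11, 5); Orbyt gets 1.
- Std5 → Nexon plays Beta (best of 5, 8, 4); Orbyt gets 9.
Among 10, 2, 6, 1, 9, the best is 10 at Std1. Subgame-perfect outcome: (Alpha, Std1) with payoffs (10, 10).
Under simultaneous play:
Nexon's best replies: Std1→Alpha; Std2→Alpha; Std3→Gamma; Std4→Beta; Std5→Beta.
Orbyt's best replies: Alpha→Std3; Beta→Std5; Gamma→Std5.
The unique mutual best reply is (Beta, Std5), giving (8, 9).
Sequential outcome (Alpha, Std1) differs from the Nash profile (Beta, Std5).

no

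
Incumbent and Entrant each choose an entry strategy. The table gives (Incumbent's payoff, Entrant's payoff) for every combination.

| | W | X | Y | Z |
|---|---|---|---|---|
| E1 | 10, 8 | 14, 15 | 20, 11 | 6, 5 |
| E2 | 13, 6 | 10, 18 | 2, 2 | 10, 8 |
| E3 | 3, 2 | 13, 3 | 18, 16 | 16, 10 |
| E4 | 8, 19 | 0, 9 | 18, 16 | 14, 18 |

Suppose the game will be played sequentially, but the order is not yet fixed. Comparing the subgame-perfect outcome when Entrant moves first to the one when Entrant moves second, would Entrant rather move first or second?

second

If Incumbent leads: Entrant's best replies are E1→X, E2→X, E3→Y, E4→W; Incumbent's induced payoffs 14, 10, 18, 8; outcome (E3, Y), payoffs (18, 16).
If Entrant leads: Incumbent's best replies are W→E2, X→E1, Y→E1, Z→E3; Entrant's induced payoffs 6, 15, 11, 10; outcome (E1, X), payoffs (14, 15).
Entrant gets 15 moving first and 16 moving second, so Entrant prefers to move second.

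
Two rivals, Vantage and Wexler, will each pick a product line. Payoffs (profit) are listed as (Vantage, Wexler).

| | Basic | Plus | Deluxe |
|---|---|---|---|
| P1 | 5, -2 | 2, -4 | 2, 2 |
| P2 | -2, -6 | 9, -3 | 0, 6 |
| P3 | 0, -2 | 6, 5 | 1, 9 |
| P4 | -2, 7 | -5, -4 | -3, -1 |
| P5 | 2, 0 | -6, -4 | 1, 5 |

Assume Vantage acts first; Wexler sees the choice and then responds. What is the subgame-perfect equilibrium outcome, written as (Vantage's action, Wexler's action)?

(P1, Deluxe)

Solve by backward induction (Vantage leads).
- P1 → Wexler plays Deluxe (best of -2, -4, 2); Vantage gets 2.
- P2 → Wexler plays Deluxe (best of -6, -3, 6); Vantage gets 0.
- P3 → Wexler plays Deluxe (best of -2, 5, 9); Vantage gets 1.
- P4 → Wexler plays Basic (best of 7, -4, -1); Vantage gets -2.
- P5 → Wexler plays Deluxe (best of 0, -4, 5); Vantage gets 1.
Among 2, 0, 1, -2, 1, the best is 2 at P1. Subgame-perfect outcome: (P1, Deluxe) with payoffs (2, 2).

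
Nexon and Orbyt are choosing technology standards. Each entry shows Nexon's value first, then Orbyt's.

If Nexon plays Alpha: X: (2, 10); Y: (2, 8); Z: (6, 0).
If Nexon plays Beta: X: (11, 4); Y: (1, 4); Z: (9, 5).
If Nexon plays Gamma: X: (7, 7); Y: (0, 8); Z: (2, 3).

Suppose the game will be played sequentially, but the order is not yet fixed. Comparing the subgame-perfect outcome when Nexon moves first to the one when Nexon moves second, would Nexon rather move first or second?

first

If Nexon leads: Orbyt's best replies are Alpha→X, Beta→Z, Gamma→Y; Nexon's induced payoffs 2, 9, 0; outcome (Beta, Z), payoffs (9, 5).
If Orbyt leads: Nexon's best replies are X→Beta, Y→Alpha, Z→Beta; Orbyt's induced payoffs 4, 8, 5; outcome (Alpha, Y), payoffs (2, 8).
Nexon gets 9 moving first and 2 moving second, so Nexon prefers to move first.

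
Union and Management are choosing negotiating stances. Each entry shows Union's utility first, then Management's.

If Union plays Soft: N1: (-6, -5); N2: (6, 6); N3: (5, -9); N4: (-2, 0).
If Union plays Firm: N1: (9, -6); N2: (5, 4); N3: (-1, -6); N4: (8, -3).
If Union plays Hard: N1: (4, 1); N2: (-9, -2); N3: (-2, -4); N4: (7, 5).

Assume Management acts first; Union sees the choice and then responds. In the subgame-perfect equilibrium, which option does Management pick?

N2

Solve by backward induction (Management leads).
- N1: Union compares -6, 9, 4 and picks Firm; Management would get -6.
- N2: Union compares 6, 5, -9 and picks Soft; Management would get 6.
- N3: Union compares 5, -1, -2 and picks Soft; Management would get -9.
- N4: Union compares -2, 8, 7 and picks Firm; Management would get -3.
Management's induced payoffs are -6, 6, -9, -3, so Management commits to N2. Subgame-perfect outcome: (Soft, N2) with payoffs (6, 6).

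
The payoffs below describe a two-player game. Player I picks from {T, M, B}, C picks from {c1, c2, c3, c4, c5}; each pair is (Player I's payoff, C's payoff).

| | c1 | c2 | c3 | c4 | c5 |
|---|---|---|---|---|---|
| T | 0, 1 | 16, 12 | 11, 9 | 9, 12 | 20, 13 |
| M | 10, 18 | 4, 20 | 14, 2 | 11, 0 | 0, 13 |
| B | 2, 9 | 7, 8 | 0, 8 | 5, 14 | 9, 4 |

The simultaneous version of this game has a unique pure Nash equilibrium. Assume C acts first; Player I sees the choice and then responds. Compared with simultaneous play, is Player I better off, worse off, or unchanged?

worse off

Player I best-responds to each possible C move:
- c1: BR = M, leader payoff 18.
- c2: BR = T, leader payoff 12.
- c3: BR = M, leader payoff 2.
- c4: BR = M, leader payoff 0.
- c5: BR = T, leader payoff 13.
Among 18, 12, 2, 0, 13, the best is 18 at c1. Subgame-perfect outcome: (M, c1) with payoffs (10, 18).
Under simultaneous play:
Player I's best replies: c1→M; c2→T; c3→M; c4→M; c5→T.
C's best replies: T→c5; M→c2; B→c4.
Only (T, c5) has each player best-responding; Nash payoffs (20, 13).
Player I earns 10 sequentially versus 20 at the Nash outcome: worse off.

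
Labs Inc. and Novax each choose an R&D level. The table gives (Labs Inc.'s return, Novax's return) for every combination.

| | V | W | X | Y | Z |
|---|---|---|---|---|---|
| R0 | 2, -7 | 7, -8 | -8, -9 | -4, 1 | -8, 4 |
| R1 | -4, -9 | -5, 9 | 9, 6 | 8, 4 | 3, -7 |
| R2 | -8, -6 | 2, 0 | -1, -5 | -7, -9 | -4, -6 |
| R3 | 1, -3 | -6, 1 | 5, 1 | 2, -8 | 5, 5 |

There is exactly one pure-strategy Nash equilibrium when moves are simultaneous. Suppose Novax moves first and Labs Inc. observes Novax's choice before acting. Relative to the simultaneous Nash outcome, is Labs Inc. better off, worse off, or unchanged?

Solve by backward induction (Novax leads).
- V: Labs Inc. compares 2, -4, -8, 1 and picks R0; Novax would get -7.
- W: Labs Inc. compares 7, -5, 2, -6 and picks R0; Novax would get -8.
- X: Labs Inc. compares -8, 9, -1, 5 and picks R1; Novax would get 6.
- Y: Labs Inc. compares -4, 8, -7, 2 and picks R1; Novax would get 4.
- Z: Labs Inc. compares -8, 3, -4, 5 and picks R3; Novax would get 5.
Maximizing over -7, -8, 6, 4, 5, Novax chooses X. Subgame-perfect outcome: (R1, X) with payoffs (9, 6).
Under simultaneous play:
Labs Inc.'s best replies: V→R0; W→R0; X→R1; Y→R1; Z→R3.
Novax's best replies: R0→Z; R1→W; R2→W; R3→Z.
The unique mutual best reply is (R3, Z), giving (5, 5).
Labs Inc. earns 9 sequentially versus 5 at the Nash outcome: better off.

better off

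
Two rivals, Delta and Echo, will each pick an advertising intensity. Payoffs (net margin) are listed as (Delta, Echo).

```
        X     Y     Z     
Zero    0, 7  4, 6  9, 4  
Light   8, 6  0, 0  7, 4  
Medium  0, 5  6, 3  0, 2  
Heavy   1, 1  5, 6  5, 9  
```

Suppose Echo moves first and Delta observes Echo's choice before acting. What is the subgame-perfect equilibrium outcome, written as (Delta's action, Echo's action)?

Delta best-responds to each possible Echo move:
- X: BR = Light, leader payoff 6.
- Y: BR = Medium, leader payoff 3.
- Z: BR = Zero, leader payoff 4.
Maximizing over 6, 3, 4, Echo chooses X. Subgame-perfect outcome: (Light, X) with payoffs (8, 6).

(Light, X)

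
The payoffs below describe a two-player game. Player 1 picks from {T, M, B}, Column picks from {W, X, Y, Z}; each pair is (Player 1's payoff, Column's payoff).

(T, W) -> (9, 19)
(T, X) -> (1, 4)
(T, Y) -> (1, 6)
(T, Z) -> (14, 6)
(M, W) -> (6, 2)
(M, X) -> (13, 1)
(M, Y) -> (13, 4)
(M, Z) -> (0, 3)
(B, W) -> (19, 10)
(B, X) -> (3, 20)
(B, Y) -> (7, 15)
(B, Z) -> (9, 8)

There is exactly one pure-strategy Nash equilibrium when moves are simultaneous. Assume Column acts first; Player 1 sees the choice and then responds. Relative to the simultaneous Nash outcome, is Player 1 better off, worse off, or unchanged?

better off

Player 1 best-responds to each possible Column move:
- W → Player 1 plays B (best of 9, 6, 19); Column gets 10.
- X → Player 1 plays M (best of 1, 13, 3); Column gets 1.
- Y → Player 1 plays M (best of 1, 13, 7); Column gets 4.
- Z → Player 1 plays T (best of 14, 0, 9); Column gets 6.
Column's induced payoffs are 10, 1, 4, 6, so Column commits to W. Subgame-perfect outcome: (B, W) with payoffs (19, 10).
For the simultaneous game, intersect best replies.
Player 1's best replies: W→B; X→M; Y→M; Z→T.
Column's best replies: T→W; M→Y; B→X.
Only (M, Y) has each player best-responding; Nash payoffs (13, 4).
Player 1 earns 19 sequentially versus 13 at the Nash outcome: better off.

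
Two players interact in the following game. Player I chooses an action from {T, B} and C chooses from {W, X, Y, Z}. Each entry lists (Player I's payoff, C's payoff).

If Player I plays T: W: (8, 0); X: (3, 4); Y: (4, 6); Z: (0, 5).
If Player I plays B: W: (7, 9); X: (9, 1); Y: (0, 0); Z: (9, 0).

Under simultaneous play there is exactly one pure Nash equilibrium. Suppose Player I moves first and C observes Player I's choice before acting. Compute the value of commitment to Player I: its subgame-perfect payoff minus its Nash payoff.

3

C best-responds to each possible Player I move:
- T → C plays Y (best of 0, 4, 6, 5); Player I gets 4.
- B → C plays W (best of 9, 1, 0, 0); Player I gets 7.
Maximizing over 4, 7, Player I chooses B. Subgame-perfect outcome: (B, W) with payoffs (7, 9).
Under simultaneous play:
Player I's best replies: W→T; X→B; Y→T; Z→B.
C's best replies: T→Y; B→W.
Only (T, Y) has each player best-responding; Nash payoffs (4, 6).
Player I's commitment gain: 7 − 4 = 3.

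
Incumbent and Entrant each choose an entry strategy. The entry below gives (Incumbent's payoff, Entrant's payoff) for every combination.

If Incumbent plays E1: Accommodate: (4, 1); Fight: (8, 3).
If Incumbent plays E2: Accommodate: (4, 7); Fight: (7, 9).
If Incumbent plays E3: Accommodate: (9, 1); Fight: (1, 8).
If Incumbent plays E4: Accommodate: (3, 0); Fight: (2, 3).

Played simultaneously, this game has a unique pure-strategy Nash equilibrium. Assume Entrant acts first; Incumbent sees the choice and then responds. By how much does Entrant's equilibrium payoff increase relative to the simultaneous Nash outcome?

0

Backward induction with Entrant moving first.
- Accommodate: Incumbent compares 4, 4, 9, 3 and picks E3; Entrant would get 1.
- Fight: Incumbent compares 8, 7, 1, 2 and picks E1; Entrant would get 3.
Entrant's induced payoffs are 1, 3, so Entrant commits to Fight. Subgame-perfect outcome: (E1, Fight) with payoffs (8, 3).
For the simultaneous game, intersect best replies.
Incumbent's best replies: Accommodate→E3; Fight→E1.
Entrant's best replies: E1→Fight; E2→Fight; E3→Fight; E4→Fight.
Only (E1, Fight) has each player best-responding; Nash payoffs (8, 3).
Entrant's commitment gain: 3 − 3 = 0.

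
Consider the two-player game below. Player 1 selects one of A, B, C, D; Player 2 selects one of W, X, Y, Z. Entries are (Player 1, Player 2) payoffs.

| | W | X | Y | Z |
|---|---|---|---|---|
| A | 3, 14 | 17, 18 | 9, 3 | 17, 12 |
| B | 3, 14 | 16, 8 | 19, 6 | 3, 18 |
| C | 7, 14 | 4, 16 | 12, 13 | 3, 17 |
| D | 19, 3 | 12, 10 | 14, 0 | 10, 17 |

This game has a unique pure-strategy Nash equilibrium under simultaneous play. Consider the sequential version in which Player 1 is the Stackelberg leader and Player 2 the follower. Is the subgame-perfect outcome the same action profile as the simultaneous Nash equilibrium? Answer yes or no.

yes

Player 2 best-responds to each possible Player 1 move:
- A: Player 2 compares 14, 18, 3, 12 and picks X; Player 1 would get 17.
- B: Player 2 compares 14, 8, 6, 18 and picks Z; Player 1 would get 3.
- C: Player 2 compares 14, 16, 13, 17 and picks Z; Player 1 would get 3.
- D: Player 2 compares 3, 10, 0, 17 and picks Z; Player 1 would get 10.
Maximizing over 17, 3, 3, 10, Player 1 chooses A. Subgame-perfect outcome: (A, X) with payoffs (17, 18).
Under simultaneous play:
Player 1's best replies: W→D; X→A; Y→B; Z→A.
Player 2's best replies: A→X; B→Z; C→Z; D→Z.
The unique mutual best reply is (A, X), giving (17, 18).
Sequential outcome (A, X) coincides with the Nash profile (A, X).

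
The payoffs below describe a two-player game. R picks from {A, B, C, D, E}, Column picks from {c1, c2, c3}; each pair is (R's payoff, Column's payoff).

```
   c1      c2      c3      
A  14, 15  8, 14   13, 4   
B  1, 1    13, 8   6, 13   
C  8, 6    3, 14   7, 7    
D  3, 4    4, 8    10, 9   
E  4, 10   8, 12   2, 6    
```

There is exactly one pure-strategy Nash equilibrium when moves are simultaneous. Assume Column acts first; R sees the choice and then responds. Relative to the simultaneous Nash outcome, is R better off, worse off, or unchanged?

Solve by backward induction (Column leads).
- c1: R compares 14, 1, 8, 3, 4 and picks A; Column would get 15.
- c2: R compares 8, 13, 3, 4, 8 and picks B; Column would get 8.
- c3: R compares 13, 6, 7, 10, 2 and picks A; Column would get 4.
Among 15, 8, 4, the best is 15 at c1. Subgame-perfect outcome: (A, c1) with payoffs (14, 15).
For the simultaneous game, intersect best replies.
R's best replies: c1→A; c2→B; c3→A.
Column's best replies: A→c1; B→c3; C→c2; D→c3; E→c2.
The unique mutual best reply is (A, c1), giving (14, 15).
R earns 14 sequentially versus 14 at the Nash outcome: unchanged.

unchanged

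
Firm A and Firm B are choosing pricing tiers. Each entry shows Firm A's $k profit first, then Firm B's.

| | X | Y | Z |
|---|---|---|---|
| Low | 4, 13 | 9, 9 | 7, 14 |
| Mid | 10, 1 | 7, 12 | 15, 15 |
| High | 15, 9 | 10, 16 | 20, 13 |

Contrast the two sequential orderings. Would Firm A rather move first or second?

first

If Firm A leads: Firm B's best replies are Low→Z, Mid→Z, High→Y; Firm A's induced payoffs 7, 15, 10; outcome (Mid, Z), payoffs (15, 15).
If Firm B leads: Firm A's best replies are X→High, Y→High, Z→High; Firm B's induced payoffs 9, 16, 13; outcome (High, Y), payoffs (10, 16).
Firm A gets 15 moving first and 10 moving second, so Firm A prefers to move first.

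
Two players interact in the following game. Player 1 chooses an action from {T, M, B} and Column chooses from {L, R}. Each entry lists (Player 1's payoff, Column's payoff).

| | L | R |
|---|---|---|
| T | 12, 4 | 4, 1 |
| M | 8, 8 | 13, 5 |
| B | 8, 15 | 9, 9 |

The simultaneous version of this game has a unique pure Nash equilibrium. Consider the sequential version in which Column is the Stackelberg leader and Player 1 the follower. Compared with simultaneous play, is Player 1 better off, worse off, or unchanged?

Backward induction with Column moving first.
- L: BR = T, leader payoff 4.
- R: BR = M, leader payoff 5.
Among 4, 5, the best is 5 at R. Subgame-perfect outcome: (M, R) with payoffs (13, 5).
Now find the simultaneous Nash equilibrium.
Player 1's best replies: L→T; R→M.
Column's best replies: T→L; M→L; B→L.
The unique mutual best reply is (T, L), giving (12, 4).
Player 1 earns 13 sequentially versus 12 at the Nash outcome: better off.

better off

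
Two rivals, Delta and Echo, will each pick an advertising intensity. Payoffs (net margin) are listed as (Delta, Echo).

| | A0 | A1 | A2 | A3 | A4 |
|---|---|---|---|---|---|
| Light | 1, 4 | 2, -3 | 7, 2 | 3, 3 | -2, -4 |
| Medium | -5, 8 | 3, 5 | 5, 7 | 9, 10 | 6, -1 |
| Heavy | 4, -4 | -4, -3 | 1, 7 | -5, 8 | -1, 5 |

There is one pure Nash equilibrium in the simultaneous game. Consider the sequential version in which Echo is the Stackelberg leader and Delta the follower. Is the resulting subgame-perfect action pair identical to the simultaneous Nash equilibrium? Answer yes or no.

Backward induction with Echo moving first.
- A0: BR = Heavy, leader payoff -4.
- A1: BR = Medium, leader payoff 5.
- A2: BR = Light, leader payoff 2.
- A3: BR = Medium, leader payoff 10.
- A4: BR = Medium, leader payoff -1.
Maximizing over -4, 5, 2, 10, -1, Echo chooses A3. Subgame-perfect outcome: (Medium, A3) with payoffs (9, 10).
Now find the simultaneous Nash equilibrium.
Delta's best replies: A0→Heavy; A1→Medium; A2→Light; A3→Medium; A4→Medium.
Echo's best replies: Light→A0; Medium→A3; Heavy→A3.
The unique mutual best reply is (Medium, A3), giving (9, 10).
Sequential outcome (Medium, A3) coincides with the Nash profile (Medium, A3).

yes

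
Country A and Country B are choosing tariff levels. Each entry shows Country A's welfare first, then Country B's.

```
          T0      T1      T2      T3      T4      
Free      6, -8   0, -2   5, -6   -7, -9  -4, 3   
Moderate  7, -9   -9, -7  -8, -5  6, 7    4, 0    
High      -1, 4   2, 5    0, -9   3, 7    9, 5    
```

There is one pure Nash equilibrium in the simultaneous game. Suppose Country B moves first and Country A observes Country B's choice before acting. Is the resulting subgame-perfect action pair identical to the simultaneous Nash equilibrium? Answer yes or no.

yes

Backward induction with Country B moving first.
- T0 → Country A plays Moderate (best of 6, 7, -1); Country B gets -9.
- T1 → Country A plays High (best of 0, -9, 2); Country B gets 5.
- T2 → Country A plays Free (best of 5, -8, 0); Country B gets -6.
- T3 → Country A plays Moderate (best of -7, 6, 3); Country B gets 7.
- T4 → Country A plays High (best of -4, 4, 9); Country B gets 5.
Country B's induced payoffs are -9, 5, -6, 7, 5, so Country B commits to T3. Subgame-perfect outcome: (Moderate, T3) with payoffs (6, 7).
Under simultaneous play:
Country A's best replies: T0→Moderate; T1→High; T2→Free; T3→Moderate; T4→High.
Country B's best replies: Free→T4; Moderate→T3; High→T3.
Only (Moderate, T3) has each player best-responding; Nash payoffs (6, 7).
Sequential outcome (Moderate, T3) coincides with the Nash profile (Moderate, T3).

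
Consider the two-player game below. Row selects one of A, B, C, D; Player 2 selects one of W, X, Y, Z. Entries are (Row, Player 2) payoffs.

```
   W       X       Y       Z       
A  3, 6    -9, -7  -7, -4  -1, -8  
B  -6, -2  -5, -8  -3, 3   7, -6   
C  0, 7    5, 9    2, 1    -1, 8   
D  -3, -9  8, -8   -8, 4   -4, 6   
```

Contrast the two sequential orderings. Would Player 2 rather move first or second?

second

If Row leads: Player 2's best replies are A→W, B→Y, C→X, D→Z; Row's induced payoffs 3, -3, 5, -4; outcome (C, X), payoffs (5, 9).
If Player 2 leads: Row's best replies are W→A, X→D, Y→C, Z→B; Player 2's induced payoffs 6, -8, 1, -6; outcome (A, W), payoffs (3, 6).
Player 2 gets 6 moving first and 9 moving second, so Player 2 prefers to move second.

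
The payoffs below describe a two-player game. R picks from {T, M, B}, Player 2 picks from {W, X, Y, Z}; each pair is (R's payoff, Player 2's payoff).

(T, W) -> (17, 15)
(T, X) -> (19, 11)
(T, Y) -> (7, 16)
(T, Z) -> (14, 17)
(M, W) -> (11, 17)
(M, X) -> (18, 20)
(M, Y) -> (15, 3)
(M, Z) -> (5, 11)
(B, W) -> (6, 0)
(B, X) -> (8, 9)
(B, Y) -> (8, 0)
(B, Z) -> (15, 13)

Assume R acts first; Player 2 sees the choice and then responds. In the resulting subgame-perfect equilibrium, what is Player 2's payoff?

20

Work backward from Player 2's decision.
- T: BR = Z, leader payoff 14.
- M: BR = X, leader payoff 18.
- B: BR = Z, leader payoff 15.
Maximizing over 14, 18, 15, R chooses M. Subgame-perfect outcome: (M, X) with payoffs (18, 20).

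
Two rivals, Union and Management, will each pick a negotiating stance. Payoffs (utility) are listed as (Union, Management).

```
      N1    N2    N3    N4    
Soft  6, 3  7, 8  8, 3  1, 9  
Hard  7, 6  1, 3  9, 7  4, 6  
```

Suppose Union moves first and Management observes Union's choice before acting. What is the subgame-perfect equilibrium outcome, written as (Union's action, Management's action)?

Management best-responds to each possible Union move:
- Soft → Management plays N4 (best of 3, 8, 3, 9); Union gets 1.
- Hard → Management plays N3 (best of 6, 3, 7, 6); Union gets 9.
Union's induced payoffs are 1, 9, so Union commits to Hard. Subgame-perfect outcome: (Hard, N3) with payoffs (9, 7).

(Hard, N3)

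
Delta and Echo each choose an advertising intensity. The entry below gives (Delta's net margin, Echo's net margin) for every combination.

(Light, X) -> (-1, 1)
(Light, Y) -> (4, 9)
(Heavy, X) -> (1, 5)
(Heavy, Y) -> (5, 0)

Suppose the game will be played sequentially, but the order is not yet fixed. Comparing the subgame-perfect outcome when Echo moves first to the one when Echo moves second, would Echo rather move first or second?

If Delta leads: Echo's best replies are Light→Y, Heavy→X; Delta's induced payoffs 4, 1; outcome (Light, Y), payoffs (4, 9).
If Echo leads: Delta's best replies are X→Heavy, Y→Heavy; Echo's induced payoffs 5, 0; outcome (Heavy, X), payoffs (1, 5).
Echo gets 5 moving first and 9 moving second, so Echo prefers to move second.

second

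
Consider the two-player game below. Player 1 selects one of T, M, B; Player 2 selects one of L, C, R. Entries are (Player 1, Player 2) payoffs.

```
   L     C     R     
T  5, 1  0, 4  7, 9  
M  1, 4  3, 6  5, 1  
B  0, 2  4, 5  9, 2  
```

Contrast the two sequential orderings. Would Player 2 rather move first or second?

second

If Player 1 leads: Player 2's best replies are T→R, M→C, B→C; Player 1's induced payoffs 7, 3, 4; outcome (T, R), payoffs (7, 9).
If Player 2 leads: Player 1's best replies are L→T, C→B, R→B; Player 2's induced payoffs 1, 5, 2; outcome (B, C), payoffs (4, 5).
Player 2 gets 5 moving first and 9 moving second, so Player 2 prefers to move second.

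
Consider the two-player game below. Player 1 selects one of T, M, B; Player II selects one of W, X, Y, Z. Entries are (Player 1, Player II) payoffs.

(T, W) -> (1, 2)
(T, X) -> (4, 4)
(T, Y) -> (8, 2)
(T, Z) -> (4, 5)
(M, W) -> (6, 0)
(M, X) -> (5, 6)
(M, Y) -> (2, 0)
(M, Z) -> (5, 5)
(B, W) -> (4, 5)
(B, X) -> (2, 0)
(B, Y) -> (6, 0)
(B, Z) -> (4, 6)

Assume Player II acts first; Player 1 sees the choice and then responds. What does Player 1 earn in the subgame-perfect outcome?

5

Player 1 best-responds to each possible Player II move:
- W: BR = M, leader payoff 0.
- X: BR = M, leader payoff 6.
- Y: BR = T, leader payoff 2.
- Z: BR = M, leader payoff 5.
Player II's induced payoffs are 0, 6, 2, 5, so Player II commits to X. Subgame-perfect outcome: (M, X) with payoffs (5, 6).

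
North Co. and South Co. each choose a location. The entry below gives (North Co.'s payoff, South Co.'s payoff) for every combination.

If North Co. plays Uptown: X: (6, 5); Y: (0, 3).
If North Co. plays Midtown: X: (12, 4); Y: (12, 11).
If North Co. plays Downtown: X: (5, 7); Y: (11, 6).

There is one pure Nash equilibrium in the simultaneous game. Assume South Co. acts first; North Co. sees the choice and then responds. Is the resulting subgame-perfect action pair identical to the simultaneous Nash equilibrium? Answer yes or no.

Backward induction with South Co. moving first.
- X: North Co. compares 6, 12, 5 and picks Midtown; South Co. would get 4.
- Y: North Co. compares 0, 12, 11 and picks Midtown; South Co. would get 11.
Among 4, 11, the best is 11 at Y. Subgame-perfect outcome: (Midtown, Y) with payoffs (12, 11).
For the simultaneous game, intersect best replies.
North Co.'s best replies: X→Midtown; Y→Midtown.
South Co.'s best replies: Uptown→X; Midtown→Y; Downtown→X.
Only (Midtown, Y) has each player best-responding; Nash payoffs (12, 11).
Sequential outcome (Midtown, Y) coincides with the Nash profile (Midtown, Y).

yes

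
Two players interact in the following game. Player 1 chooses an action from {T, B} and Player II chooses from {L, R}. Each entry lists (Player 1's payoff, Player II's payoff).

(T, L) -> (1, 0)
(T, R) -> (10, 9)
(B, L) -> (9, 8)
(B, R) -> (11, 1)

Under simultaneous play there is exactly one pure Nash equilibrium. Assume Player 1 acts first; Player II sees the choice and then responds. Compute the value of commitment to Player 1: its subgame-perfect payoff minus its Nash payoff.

1

Work backward from Player II's decision.
- T: BR = R, leader payoff 10.
- B: BR = L, leader payoff 9.
Among 10, 9, the best is 10 at T. Subgame-perfect outcome: (T, R) with payoffs (10, 9).
For the simultaneous game, intersect best replies.
Player 1's best replies: L→B; R→B.
Player II's best replies: T→R; B→L.
The unique mutual best reply is (B, L), giving (9, 8).
Player 1's commitment gain: 10 − 9 = 1.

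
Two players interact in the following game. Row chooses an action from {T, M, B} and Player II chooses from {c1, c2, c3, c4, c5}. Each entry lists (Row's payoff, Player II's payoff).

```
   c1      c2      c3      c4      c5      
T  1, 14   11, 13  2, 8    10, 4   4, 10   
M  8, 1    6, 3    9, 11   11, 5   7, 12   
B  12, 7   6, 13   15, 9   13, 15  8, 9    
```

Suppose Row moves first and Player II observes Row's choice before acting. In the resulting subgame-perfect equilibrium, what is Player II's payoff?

15

Backward induction with Row moving first.
- T: Player II compares 14, 13, 8, 4, 10 and picks c1; Row would get 1.
- M: Player II compares 1, 3, 11, 5, 12 and picks c5; Row would get 7.
- B: Player II compares 7, 13, 9, 15, 9 and picks c4; Row would get 13.
Maximizing over 1, 7, 13, Row chooses B. Subgame-perfect outcome: (B, c4) with payoffs (13, 15).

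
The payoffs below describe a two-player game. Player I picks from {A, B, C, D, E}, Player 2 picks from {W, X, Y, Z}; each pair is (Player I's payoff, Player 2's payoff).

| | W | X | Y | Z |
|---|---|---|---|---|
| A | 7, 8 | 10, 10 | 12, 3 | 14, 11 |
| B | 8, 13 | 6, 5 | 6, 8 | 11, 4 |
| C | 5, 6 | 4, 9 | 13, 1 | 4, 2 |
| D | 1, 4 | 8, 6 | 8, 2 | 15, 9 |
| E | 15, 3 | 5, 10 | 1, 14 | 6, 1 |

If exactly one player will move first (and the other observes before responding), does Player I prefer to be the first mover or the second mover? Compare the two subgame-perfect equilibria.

first

If Player I leads: Player 2's best replies are A→Z, B→W, C→X, D→Z, E→Y; Player I's induced payoffs 14, 8, 4, 15, 1; outcome (D, Z), payoffs (15, 9).
If Player 2 leads: Player I's best replies are W→E, X→A, Y→C, Z→D; Player 2's induced payoffs 3, 10, 1, 9; outcome (A, X), payoffs (10, 10).
Player I gets 15 moving first and 10 moving second, so Player I prefers to move first.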